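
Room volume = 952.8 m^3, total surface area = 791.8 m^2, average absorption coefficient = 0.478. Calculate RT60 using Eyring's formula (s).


Given values:
  V = 952.8 m^3, S = 791.8 m^2, alpha = 0.478
Formula: RT60 = 0.161 * V / (-S * ln(1 - alpha))
Compute ln(1 - 0.478) = ln(0.522) = -0.650088
Denominator: -791.8 * -0.650088 = 514.7397
Numerator: 0.161 * 952.8 = 153.4008
RT60 = 153.4008 / 514.7397 = 0.298

0.298 s


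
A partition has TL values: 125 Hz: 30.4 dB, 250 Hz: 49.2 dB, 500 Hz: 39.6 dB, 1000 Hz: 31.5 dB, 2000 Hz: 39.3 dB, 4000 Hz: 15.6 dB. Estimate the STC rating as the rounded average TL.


Given TL values at each frequency:
  125 Hz: 30.4 dB
  250 Hz: 49.2 dB
  500 Hz: 39.6 dB
  1000 Hz: 31.5 dB
  2000 Hz: 39.3 dB
  4000 Hz: 15.6 dB
Formula: STC ~ round(average of TL values)
Sum = 30.4 + 49.2 + 39.6 + 31.5 + 39.3 + 15.6 = 205.6
Average = 205.6 / 6 = 34.27
Rounded: 34

34


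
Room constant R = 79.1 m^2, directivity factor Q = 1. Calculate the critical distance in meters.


Given values:
  R = 79.1 m^2, Q = 1
Formula: d_c = 0.141 * sqrt(Q * R)
Compute Q * R = 1 * 79.1 = 79.1
Compute sqrt(79.1) = 8.8938
d_c = 0.141 * 8.8938 = 1.254

1.254 m


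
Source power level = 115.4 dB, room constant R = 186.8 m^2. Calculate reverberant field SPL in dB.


Given values:
  Lw = 115.4 dB, R = 186.8 m^2
Formula: SPL = Lw + 10 * log10(4 / R)
Compute 4 / R = 4 / 186.8 = 0.021413
Compute 10 * log10(0.021413) = -16.6932
SPL = 115.4 + (-16.6932) = 98.71

98.71 dB


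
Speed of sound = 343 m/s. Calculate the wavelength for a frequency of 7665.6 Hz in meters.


Given values:
  c = 343 m/s, f = 7665.6 Hz
Formula: lambda = c / f
lambda = 343 / 7665.6
lambda = 0.0447

0.0447 m


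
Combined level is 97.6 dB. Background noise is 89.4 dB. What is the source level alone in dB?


Given values:
  L_total = 97.6 dB, L_bg = 89.4 dB
Formula: L_source = 10 * log10(10^(L_total/10) - 10^(L_bg/10))
Convert to linear:
  10^(97.6/10) = 5754399373.3716
  10^(89.4/10) = 870963589.9561
Difference: 5754399373.3716 - 870963589.9561 = 4883435783.4155
L_source = 10 * log10(4883435783.4155) = 96.89

96.89 dB


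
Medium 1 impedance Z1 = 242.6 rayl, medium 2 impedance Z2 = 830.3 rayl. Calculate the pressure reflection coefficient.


Given values:
  Z1 = 242.6 rayl, Z2 = 830.3 rayl
Formula: R = (Z2 - Z1) / (Z2 + Z1)
Numerator: Z2 - Z1 = 830.3 - 242.6 = 587.7
Denominator: Z2 + Z1 = 830.3 + 242.6 = 1072.9
R = 587.7 / 1072.9 = 0.5478

0.5478


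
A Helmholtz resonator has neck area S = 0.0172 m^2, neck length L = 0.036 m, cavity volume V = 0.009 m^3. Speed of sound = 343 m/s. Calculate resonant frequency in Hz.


Given values:
  S = 0.0172 m^2, L = 0.036 m, V = 0.009 m^3, c = 343 m/s
Formula: f = (c / (2*pi)) * sqrt(S / (V * L))
Compute V * L = 0.009 * 0.036 = 0.000324
Compute S / (V * L) = 0.0172 / 0.000324 = 53.0864
Compute sqrt(53.0864) = 7.286041
Compute c / (2*pi) = 343 / 6.283185 = 54.590148
f = 54.590148 * 7.286041 = 397.75

397.75 Hz


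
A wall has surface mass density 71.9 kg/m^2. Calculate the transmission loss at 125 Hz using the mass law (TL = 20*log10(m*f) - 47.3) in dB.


Given values:
  m = 71.9 kg/m^2, f = 125 Hz
Formula: TL = 20 * log10(m * f) - 47.3
Compute m * f = 71.9 * 125 = 8987.5
Compute log10(8987.5) = 3.953639
Compute 20 * 3.953639 = 79.0728
TL = 79.0728 - 47.3 = 31.77

31.77 dB


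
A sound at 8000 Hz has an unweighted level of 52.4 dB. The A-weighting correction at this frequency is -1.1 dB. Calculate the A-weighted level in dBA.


Given values:
  SPL = 52.4 dB
  A-weighting at 8000 Hz = -1.1 dB
Formula: L_A = SPL + A_weight
L_A = 52.4 + (-1.1)
L_A = 51.3

51.3 dBA


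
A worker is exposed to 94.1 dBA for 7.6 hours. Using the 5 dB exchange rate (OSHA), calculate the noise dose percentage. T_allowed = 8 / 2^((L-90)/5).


Given values:
  L = 94.1 dBA, T = 7.6 hours
Formula: T_allowed = 8 / 2^((L - 90) / 5)
Compute exponent: (94.1 - 90) / 5 = 0.82
Compute 2^(0.82) = 1.765406
T_allowed = 8 / 1.765406 = 4.531536 hours
Dose = (T / T_allowed) * 100
Dose = (7.6 / 4.531536) * 100 = 167.71

167.71 %


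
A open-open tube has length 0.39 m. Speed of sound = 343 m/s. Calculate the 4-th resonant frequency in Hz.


Given values:
  Tube type: open-open, L = 0.39 m, c = 343 m/s, n = 4
Formula: f_n = n * c / (2 * L)
Compute 2 * L = 2 * 0.39 = 0.78
f = 4 * 343 / 0.78
f = 1758.97

1758.97 Hz


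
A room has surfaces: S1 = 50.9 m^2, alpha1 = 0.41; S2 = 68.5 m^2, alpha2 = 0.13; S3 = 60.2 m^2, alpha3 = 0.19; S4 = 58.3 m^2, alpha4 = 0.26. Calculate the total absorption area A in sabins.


Given surfaces:
  Surface 1: 50.9 * 0.41 = 20.869
  Surface 2: 68.5 * 0.13 = 8.905
  Surface 3: 60.2 * 0.19 = 11.438
  Surface 4: 58.3 * 0.26 = 15.158
Formula: A = sum(Si * alpha_i)
A = 20.869 + 8.905 + 11.438 + 15.158
A = 56.37

56.37 sabins


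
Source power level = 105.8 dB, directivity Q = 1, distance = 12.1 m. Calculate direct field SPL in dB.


Given values:
  Lw = 105.8 dB, Q = 1, r = 12.1 m
Formula: SPL = Lw + 10 * log10(Q / (4 * pi * r^2))
Compute 4 * pi * r^2 = 4 * pi * 12.1^2 = 1839.8423
Compute Q / denom = 1 / 1839.8423 = 0.00054352
Compute 10 * log10(0.00054352) = -32.6478
SPL = 105.8 + (-32.6478) = 73.15

73.15 dB


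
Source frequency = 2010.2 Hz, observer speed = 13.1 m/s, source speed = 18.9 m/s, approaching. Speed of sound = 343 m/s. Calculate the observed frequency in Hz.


Given values:
  f_s = 2010.2 Hz, v_o = 13.1 m/s, v_s = 18.9 m/s
  Direction: approaching
Formula: f_o = f_s * (c + v_o) / (c - v_s)
Numerator: c + v_o = 343 + 13.1 = 356.1
Denominator: c - v_s = 343 - 18.9 = 324.1
f_o = 2010.2 * 356.1 / 324.1 = 2208.68

2208.68 Hz


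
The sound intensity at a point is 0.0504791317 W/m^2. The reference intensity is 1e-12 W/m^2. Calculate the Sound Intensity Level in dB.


Given values:
  I = 0.0504791317 W/m^2
  I_ref = 1e-12 W/m^2
Formula: SIL = 10 * log10(I / I_ref)
Compute ratio: I / I_ref = 50479131700
Compute log10: log10(50479131700) = 10.703112
Multiply: SIL = 10 * 10.703112 = 107.03

107.03 dB


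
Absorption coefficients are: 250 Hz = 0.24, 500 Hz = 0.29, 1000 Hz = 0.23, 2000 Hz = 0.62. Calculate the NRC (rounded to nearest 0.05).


Given values:
  a_250 = 0.24, a_500 = 0.29
  a_1000 = 0.23, a_2000 = 0.62
Formula: NRC = (a250 + a500 + a1000 + a2000) / 4
Sum = 0.24 + 0.29 + 0.23 + 0.62 = 1.38
NRC = 1.38 / 4 = 0.345
Rounded to nearest 0.05: 0.35

0.35


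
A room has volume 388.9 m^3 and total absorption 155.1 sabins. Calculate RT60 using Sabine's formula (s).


Given values:
  V = 388.9 m^3
  A = 155.1 sabins
Formula: RT60 = 0.161 * V / A
Numerator: 0.161 * 388.9 = 62.6129
RT60 = 62.6129 / 155.1 = 0.404

0.404 s


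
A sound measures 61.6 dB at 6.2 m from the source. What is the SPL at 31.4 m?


Given values:
  SPL1 = 61.6 dB, r1 = 6.2 m, r2 = 31.4 m
Formula: SPL2 = SPL1 - 20 * log10(r2 / r1)
Compute ratio: r2 / r1 = 31.4 / 6.2 = 5.0645
Compute log10: log10(5.0645) = 0.704537
Compute drop: 20 * 0.704537 = 14.0907
SPL2 = 61.6 - 14.0907 = 47.51

47.51 dB


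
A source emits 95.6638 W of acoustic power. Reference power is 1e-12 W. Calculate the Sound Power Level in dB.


Given values:
  W = 95.6638 W
  W_ref = 1e-12 W
Formula: SWL = 10 * log10(W / W_ref)
Compute ratio: W / W_ref = 95663800000000
Compute log10: log10(95663800000000) = 13.980748
Multiply: SWL = 10 * 13.980748 = 139.81

139.81 dB


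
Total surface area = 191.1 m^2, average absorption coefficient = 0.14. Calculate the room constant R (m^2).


Given values:
  S = 191.1 m^2, alpha = 0.14
Formula: R = S * alpha / (1 - alpha)
Numerator: 191.1 * 0.14 = 26.754
Denominator: 1 - 0.14 = 0.86
R = 26.754 / 0.86 = 31.11

31.11 m^2


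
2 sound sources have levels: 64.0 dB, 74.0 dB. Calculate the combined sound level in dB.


Formula: L_total = 10 * log10( sum(10^(Li/10)) )
  Source 1: 10^(64.0/10) = 2511886.4315
  Source 2: 10^(74.0/10) = 25118864.3151
Sum of linear values = 27630750.7466
L_total = 10 * log10(27630750.7466) = 74.41

74.41 dB


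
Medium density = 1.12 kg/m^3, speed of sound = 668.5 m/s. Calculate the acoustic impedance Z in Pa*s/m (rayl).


Given values:
  rho = 1.12 kg/m^3
  c = 668.5 m/s
Formula: Z = rho * c
Z = 1.12 * 668.5
Z = 748.72

748.72 rayl


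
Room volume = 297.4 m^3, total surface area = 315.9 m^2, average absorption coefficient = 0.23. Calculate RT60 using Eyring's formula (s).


Given values:
  V = 297.4 m^3, S = 315.9 m^2, alpha = 0.23
Formula: RT60 = 0.161 * V / (-S * ln(1 - alpha))
Compute ln(1 - 0.23) = ln(0.77) = -0.261365
Denominator: -315.9 * -0.261365 = 82.5652
Numerator: 0.161 * 297.4 = 47.8814
RT60 = 47.8814 / 82.5652 = 0.58

0.58 s


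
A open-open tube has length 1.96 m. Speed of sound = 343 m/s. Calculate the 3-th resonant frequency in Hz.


Given values:
  Tube type: open-open, L = 1.96 m, c = 343 m/s, n = 3
Formula: f_n = n * c / (2 * L)
Compute 2 * L = 2 * 1.96 = 3.92
f = 3 * 343 / 3.92
f = 262.5

262.5 Hz


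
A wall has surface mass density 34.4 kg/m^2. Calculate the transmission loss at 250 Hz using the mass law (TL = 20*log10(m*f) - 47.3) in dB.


Given values:
  m = 34.4 kg/m^2, f = 250 Hz
Formula: TL = 20 * log10(m * f) - 47.3
Compute m * f = 34.4 * 250 = 8600.0
Compute log10(8600.0) = 3.934498
Compute 20 * 3.934498 = 78.69
TL = 78.69 - 47.3 = 31.39

31.39 dB


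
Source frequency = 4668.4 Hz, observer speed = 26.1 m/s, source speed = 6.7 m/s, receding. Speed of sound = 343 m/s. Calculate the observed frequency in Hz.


Given values:
  f_s = 4668.4 Hz, v_o = 26.1 m/s, v_s = 6.7 m/s
  Direction: receding
Formula: f_o = f_s * (c - v_o) / (c + v_s)
Numerator: c - v_o = 343 - 26.1 = 316.9
Denominator: c + v_s = 343 + 6.7 = 349.7
f_o = 4668.4 * 316.9 / 349.7 = 4230.53

4230.53 Hz


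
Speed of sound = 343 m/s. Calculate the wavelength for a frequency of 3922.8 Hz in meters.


Given values:
  c = 343 m/s, f = 3922.8 Hz
Formula: lambda = c / f
lambda = 343 / 3922.8
lambda = 0.0874

0.0874 m


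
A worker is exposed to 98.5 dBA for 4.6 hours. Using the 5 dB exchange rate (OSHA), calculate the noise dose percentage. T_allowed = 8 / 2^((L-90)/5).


Given values:
  L = 98.5 dBA, T = 4.6 hours
Formula: T_allowed = 8 / 2^((L - 90) / 5)
Compute exponent: (98.5 - 90) / 5 = 1.7
Compute 2^(1.7) = 3.24901
T_allowed = 8 / 3.24901 = 2.462289 hours
Dose = (T / T_allowed) * 100
Dose = (4.6 / 2.462289) * 100 = 186.82

186.82 %


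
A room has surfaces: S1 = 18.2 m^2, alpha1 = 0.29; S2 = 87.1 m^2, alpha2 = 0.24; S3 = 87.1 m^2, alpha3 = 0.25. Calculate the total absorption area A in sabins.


Given surfaces:
  Surface 1: 18.2 * 0.29 = 5.278
  Surface 2: 87.1 * 0.24 = 20.904
  Surface 3: 87.1 * 0.25 = 21.775
Formula: A = sum(Si * alpha_i)
A = 5.278 + 20.904 + 21.775
A = 47.96

47.96 sabins


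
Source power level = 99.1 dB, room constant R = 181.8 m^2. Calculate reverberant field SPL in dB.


Given values:
  Lw = 99.1 dB, R = 181.8 m^2
Formula: SPL = Lw + 10 * log10(4 / R)
Compute 4 / R = 4 / 181.8 = 0.022002
Compute 10 * log10(0.022002) = -16.5754
SPL = 99.1 + (-16.5754) = 82.52

82.52 dB


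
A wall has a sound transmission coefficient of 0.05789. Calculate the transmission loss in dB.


Given values:
  tau = 0.05789
Formula: TL = 10 * log10(1 / tau)
Compute 1 / tau = 1 / 0.05789 = 17.2741
Compute log10(17.2741) = 1.237395
TL = 10 * 1.237395 = 12.37

12.37 dB


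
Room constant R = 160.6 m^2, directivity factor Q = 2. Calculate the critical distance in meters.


Given values:
  R = 160.6 m^2, Q = 2
Formula: d_c = 0.141 * sqrt(Q * R)
Compute Q * R = 2 * 160.6 = 321.2
Compute sqrt(321.2) = 17.9221
d_c = 0.141 * 17.9221 = 2.527

2.527 m


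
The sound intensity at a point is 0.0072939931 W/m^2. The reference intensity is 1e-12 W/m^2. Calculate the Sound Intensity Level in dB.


Given values:
  I = 0.0072939931 W/m^2
  I_ref = 1e-12 W/m^2
Formula: SIL = 10 * log10(I / I_ref)
Compute ratio: I / I_ref = 7293993100
Compute log10: log10(7293993100) = 9.862965
Multiply: SIL = 10 * 9.862965 = 98.63

98.63 dB


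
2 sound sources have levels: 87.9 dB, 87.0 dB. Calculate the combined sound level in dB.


Formula: L_total = 10 * log10( sum(10^(Li/10)) )
  Source 1: 10^(87.9/10) = 616595001.8615
  Source 2: 10^(87.0/10) = 501187233.6273
Sum of linear values = 1117782235.4888
L_total = 10 * log10(1117782235.4888) = 90.48

90.48 dB


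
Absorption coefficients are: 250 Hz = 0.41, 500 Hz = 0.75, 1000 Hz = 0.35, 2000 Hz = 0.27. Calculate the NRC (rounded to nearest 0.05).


Given values:
  a_250 = 0.41, a_500 = 0.75
  a_1000 = 0.35, a_2000 = 0.27
Formula: NRC = (a250 + a500 + a1000 + a2000) / 4
Sum = 0.41 + 0.75 + 0.35 + 0.27 = 1.78
NRC = 1.78 / 4 = 0.445
Rounded to nearest 0.05: 0.45

0.45


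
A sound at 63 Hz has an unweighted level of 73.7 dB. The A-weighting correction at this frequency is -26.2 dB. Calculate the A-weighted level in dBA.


Given values:
  SPL = 73.7 dB
  A-weighting at 63 Hz = -26.2 dB
Formula: L_A = SPL + A_weight
L_A = 73.7 + (-26.2)
L_A = 47.5

47.5 dBA


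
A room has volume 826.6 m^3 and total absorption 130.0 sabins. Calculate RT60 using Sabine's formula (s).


Given values:
  V = 826.6 m^3
  A = 130.0 sabins
Formula: RT60 = 0.161 * V / A
Numerator: 0.161 * 826.6 = 133.0826
RT60 = 133.0826 / 130.0 = 1.024

1.024 s


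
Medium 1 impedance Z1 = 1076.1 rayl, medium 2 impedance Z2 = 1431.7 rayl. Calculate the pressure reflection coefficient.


Given values:
  Z1 = 1076.1 rayl, Z2 = 1431.7 rayl
Formula: R = (Z2 - Z1) / (Z2 + Z1)
Numerator: Z2 - Z1 = 1431.7 - 1076.1 = 355.6
Denominator: Z2 + Z1 = 1431.7 + 1076.1 = 2507.8
R = 355.6 / 2507.8 = 0.1418

0.1418


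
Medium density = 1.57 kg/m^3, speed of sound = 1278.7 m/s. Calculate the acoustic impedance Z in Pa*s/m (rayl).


Given values:
  rho = 1.57 kg/m^3
  c = 1278.7 m/s
Formula: Z = rho * c
Z = 1.57 * 1278.7
Z = 2007.56

2007.56 rayl


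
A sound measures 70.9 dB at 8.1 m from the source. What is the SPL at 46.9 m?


Given values:
  SPL1 = 70.9 dB, r1 = 8.1 m, r2 = 46.9 m
Formula: SPL2 = SPL1 - 20 * log10(r2 / r1)
Compute ratio: r2 / r1 = 46.9 / 8.1 = 5.7901
Compute log10: log10(5.7901) = 0.762686
Compute drop: 20 * 0.762686 = 15.2537
SPL2 = 70.9 - 15.2537 = 55.65

55.65 dB


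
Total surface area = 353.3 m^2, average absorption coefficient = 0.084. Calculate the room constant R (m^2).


Given values:
  S = 353.3 m^2, alpha = 0.084
Formula: R = S * alpha / (1 - alpha)
Numerator: 353.3 * 0.084 = 29.6772
Denominator: 1 - 0.084 = 0.916
R = 29.6772 / 0.916 = 32.4

32.4 m^2


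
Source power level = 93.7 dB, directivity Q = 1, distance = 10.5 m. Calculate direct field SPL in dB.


Given values:
  Lw = 93.7 dB, Q = 1, r = 10.5 m
Formula: SPL = Lw + 10 * log10(Q / (4 * pi * r^2))
Compute 4 * pi * r^2 = 4 * pi * 10.5^2 = 1385.4424
Compute Q / denom = 1 / 1385.4424 = 0.00072179
Compute 10 * log10(0.00072179) = -31.4159
SPL = 93.7 + (-31.4159) = 62.28

62.28 dB


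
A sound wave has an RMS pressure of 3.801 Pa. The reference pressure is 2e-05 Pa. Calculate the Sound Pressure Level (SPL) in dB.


Given values:
  p = 3.801 Pa
  p_ref = 2e-05 Pa
Formula: SPL = 20 * log10(p / p_ref)
Compute ratio: p / p_ref = 3.801 / 2e-05 = 190050
Compute log10: log10(190050) = 5.278868
Multiply: SPL = 20 * 5.278868 = 105.58

105.58 dB


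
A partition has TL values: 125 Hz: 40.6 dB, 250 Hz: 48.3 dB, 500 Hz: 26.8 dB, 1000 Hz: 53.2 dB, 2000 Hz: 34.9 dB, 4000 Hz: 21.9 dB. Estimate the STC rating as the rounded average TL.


Given TL values at each frequency:
  125 Hz: 40.6 dB
  250 Hz: 48.3 dB
  500 Hz: 26.8 dB
  1000 Hz: 53.2 dB
  2000 Hz: 34.9 dB
  4000 Hz: 21.9 dB
Formula: STC ~ round(average of TL values)
Sum = 40.6 + 48.3 + 26.8 + 53.2 + 34.9 + 21.9 = 225.7
Average = 225.7 / 6 = 37.62
Rounded: 38

38


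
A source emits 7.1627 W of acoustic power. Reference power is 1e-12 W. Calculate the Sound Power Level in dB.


Given values:
  W = 7.1627 W
  W_ref = 1e-12 W
Formula: SWL = 10 * log10(W / W_ref)
Compute ratio: W / W_ref = 7162700000000
Compute log10: log10(7162700000000) = 12.855077
Multiply: SWL = 10 * 12.855077 = 128.55

128.55 dB


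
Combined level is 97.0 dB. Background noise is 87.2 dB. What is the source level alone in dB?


Given values:
  L_total = 97.0 dB, L_bg = 87.2 dB
Formula: L_source = 10 * log10(10^(L_total/10) - 10^(L_bg/10))
Convert to linear:
  10^(97.0/10) = 5011872336.2727
  10^(87.2/10) = 524807460.2498
Difference: 5011872336.2727 - 524807460.2498 = 4487064876.0229
L_source = 10 * log10(4487064876.0229) = 96.52

96.52 dB


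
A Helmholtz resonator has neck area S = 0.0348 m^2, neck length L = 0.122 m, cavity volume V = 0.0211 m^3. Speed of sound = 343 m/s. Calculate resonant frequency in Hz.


Given values:
  S = 0.0348 m^2, L = 0.122 m, V = 0.0211 m^3, c = 343 m/s
Formula: f = (c / (2*pi)) * sqrt(S / (V * L))
Compute V * L = 0.0211 * 0.122 = 0.0025742
Compute S / (V * L) = 0.0348 / 0.0025742 = 13.5188
Compute sqrt(13.5188) = 3.676792
Compute c / (2*pi) = 343 / 6.283185 = 54.590148
f = 54.590148 * 3.676792 = 200.72

200.72 Hz


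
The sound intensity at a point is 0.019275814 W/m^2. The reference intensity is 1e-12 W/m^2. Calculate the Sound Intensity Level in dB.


Given values:
  I = 0.019275814 W/m^2
  I_ref = 1e-12 W/m^2
Formula: SIL = 10 * log10(I / I_ref)
Compute ratio: I / I_ref = 19275814000
Compute log10: log10(19275814000) = 10.285013
Multiply: SIL = 10 * 10.285013 = 102.85

102.85 dB


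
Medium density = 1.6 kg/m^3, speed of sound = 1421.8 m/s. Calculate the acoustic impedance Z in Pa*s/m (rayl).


Given values:
  rho = 1.6 kg/m^3
  c = 1421.8 m/s
Formula: Z = rho * c
Z = 1.6 * 1421.8
Z = 2274.88

2274.88 rayl


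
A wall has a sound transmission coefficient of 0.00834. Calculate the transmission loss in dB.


Given values:
  tau = 0.00834
Formula: TL = 10 * log10(1 / tau)
Compute 1 / tau = 1 / 0.00834 = 119.9041
Compute log10(119.9041) = 2.078834
TL = 10 * 2.078834 = 20.79

20.79 dB


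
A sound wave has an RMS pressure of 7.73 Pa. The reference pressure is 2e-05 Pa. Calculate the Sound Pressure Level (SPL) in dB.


Given values:
  p = 7.73 Pa
  p_ref = 2e-05 Pa
Formula: SPL = 20 * log10(p / p_ref)
Compute ratio: p / p_ref = 7.73 / 2e-05 = 386500
Compute log10: log10(386500) = 5.587149
Multiply: SPL = 20 * 5.587149 = 111.74

111.74 dB


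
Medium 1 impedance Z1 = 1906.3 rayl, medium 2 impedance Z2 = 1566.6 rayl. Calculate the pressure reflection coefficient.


Given values:
  Z1 = 1906.3 rayl, Z2 = 1566.6 rayl
Formula: R = (Z2 - Z1) / (Z2 + Z1)
Numerator: Z2 - Z1 = 1566.6 - 1906.3 = -339.7
Denominator: Z2 + Z1 = 1566.6 + 1906.3 = 3472.9
R = -339.7 / 3472.9 = -0.0978

-0.0978


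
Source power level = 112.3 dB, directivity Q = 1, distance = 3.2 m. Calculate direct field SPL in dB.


Given values:
  Lw = 112.3 dB, Q = 1, r = 3.2 m
Formula: SPL = Lw + 10 * log10(Q / (4 * pi * r^2))
Compute 4 * pi * r^2 = 4 * pi * 3.2^2 = 128.6796
Compute Q / denom = 1 / 128.6796 = 0.00777124
Compute 10 * log10(0.00777124) = -21.0951
SPL = 112.3 + (-21.0951) = 91.2

91.2 dB


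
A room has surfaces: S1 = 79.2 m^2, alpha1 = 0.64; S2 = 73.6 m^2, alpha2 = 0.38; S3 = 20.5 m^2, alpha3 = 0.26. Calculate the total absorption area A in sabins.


Given surfaces:
  Surface 1: 79.2 * 0.64 = 50.688
  Surface 2: 73.6 * 0.38 = 27.968
  Surface 3: 20.5 * 0.26 = 5.33
Formula: A = sum(Si * alpha_i)
A = 50.688 + 27.968 + 5.33
A = 83.99

83.99 sabins


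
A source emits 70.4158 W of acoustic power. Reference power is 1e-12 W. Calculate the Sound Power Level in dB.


Given values:
  W = 70.4158 W
  W_ref = 1e-12 W
Formula: SWL = 10 * log10(W / W_ref)
Compute ratio: W / W_ref = 70415800000000
Compute log10: log10(70415800000000) = 13.84767
Multiply: SWL = 10 * 13.84767 = 138.48

138.48 dB


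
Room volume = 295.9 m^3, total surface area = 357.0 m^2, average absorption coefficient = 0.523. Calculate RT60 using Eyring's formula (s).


Given values:
  V = 295.9 m^3, S = 357.0 m^2, alpha = 0.523
Formula: RT60 = 0.161 * V / (-S * ln(1 - alpha))
Compute ln(1 - 0.523) = ln(0.477) = -0.740239
Denominator: -357.0 * -0.740239 = 264.2653
Numerator: 0.161 * 295.9 = 47.6399
RT60 = 47.6399 / 264.2653 = 0.18

0.18 s


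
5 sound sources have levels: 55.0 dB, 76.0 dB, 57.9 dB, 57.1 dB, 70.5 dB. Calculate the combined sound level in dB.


Formula: L_total = 10 * log10( sum(10^(Li/10)) )
  Source 1: 10^(55.0/10) = 316227.766
  Source 2: 10^(76.0/10) = 39810717.0553
  Source 3: 10^(57.9/10) = 616595.0019
  Source 4: 10^(57.1/10) = 512861.384
  Source 5: 10^(70.5/10) = 11220184.543
Sum of linear values = 52476585.7502
L_total = 10 * log10(52476585.7502) = 77.2

77.2 dB


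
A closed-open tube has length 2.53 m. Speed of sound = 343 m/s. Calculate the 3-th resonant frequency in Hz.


Given values:
  Tube type: closed-open, L = 2.53 m, c = 343 m/s, n = 3
Formula: f_n = (2n - 1) * c / (4 * L)
Compute 2n - 1 = 2*3 - 1 = 5
Compute 4 * L = 4 * 2.53 = 10.12
f = 5 * 343 / 10.12
f = 169.47

169.47 Hz


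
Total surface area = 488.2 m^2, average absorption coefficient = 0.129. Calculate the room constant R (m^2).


Given values:
  S = 488.2 m^2, alpha = 0.129
Formula: R = S * alpha / (1 - alpha)
Numerator: 488.2 * 0.129 = 62.9778
Denominator: 1 - 0.129 = 0.871
R = 62.9778 / 0.871 = 72.31

72.31 m^2


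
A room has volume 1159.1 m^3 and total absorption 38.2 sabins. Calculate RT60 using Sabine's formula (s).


Given values:
  V = 1159.1 m^3
  A = 38.2 sabins
Formula: RT60 = 0.161 * V / A
Numerator: 0.161 * 1159.1 = 186.6151
RT60 = 186.6151 / 38.2 = 4.885

4.885 s


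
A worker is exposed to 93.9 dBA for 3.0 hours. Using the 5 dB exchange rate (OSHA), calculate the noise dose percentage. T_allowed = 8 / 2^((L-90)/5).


Given values:
  L = 93.9 dBA, T = 3.0 hours
Formula: T_allowed = 8 / 2^((L - 90) / 5)
Compute exponent: (93.9 - 90) / 5 = 0.78
Compute 2^(0.78) = 1.717131
T_allowed = 8 / 1.717131 = 4.658934 hours
Dose = (T / T_allowed) * 100
Dose = (3.0 / 4.658934) * 100 = 64.39

64.39 %


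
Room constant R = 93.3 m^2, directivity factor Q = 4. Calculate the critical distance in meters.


Given values:
  R = 93.3 m^2, Q = 4
Formula: d_c = 0.141 * sqrt(Q * R)
Compute Q * R = 4 * 93.3 = 373.2
Compute sqrt(373.2) = 19.3184
d_c = 0.141 * 19.3184 = 2.724

2.724 m


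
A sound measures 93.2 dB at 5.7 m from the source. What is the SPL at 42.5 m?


Given values:
  SPL1 = 93.2 dB, r1 = 5.7 m, r2 = 42.5 m
Formula: SPL2 = SPL1 - 20 * log10(r2 / r1)
Compute ratio: r2 / r1 = 42.5 / 5.7 = 7.4561
Compute log10: log10(7.4561) = 0.872512
Compute drop: 20 * 0.872512 = 17.4502
SPL2 = 93.2 - 17.4502 = 75.75

75.75 dB


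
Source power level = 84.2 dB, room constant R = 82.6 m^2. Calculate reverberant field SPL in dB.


Given values:
  Lw = 84.2 dB, R = 82.6 m^2
Formula: SPL = Lw + 10 * log10(4 / R)
Compute 4 / R = 4 / 82.6 = 0.048426
Compute 10 * log10(0.048426) = -13.1492
SPL = 84.2 + (-13.1492) = 71.05

71.05 dB


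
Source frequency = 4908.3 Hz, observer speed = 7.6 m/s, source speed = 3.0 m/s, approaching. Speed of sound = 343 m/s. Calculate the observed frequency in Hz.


Given values:
  f_s = 4908.3 Hz, v_o = 7.6 m/s, v_s = 3.0 m/s
  Direction: approaching
Formula: f_o = f_s * (c + v_o) / (c - v_s)
Numerator: c + v_o = 343 + 7.6 = 350.6
Denominator: c - v_s = 343 - 3.0 = 340.0
f_o = 4908.3 * 350.6 / 340.0 = 5061.32

5061.32 Hz


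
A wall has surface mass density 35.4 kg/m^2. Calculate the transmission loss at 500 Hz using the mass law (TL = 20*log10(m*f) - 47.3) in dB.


Given values:
  m = 35.4 kg/m^2, f = 500 Hz
Formula: TL = 20 * log10(m * f) - 47.3
Compute m * f = 35.4 * 500 = 17700.0
Compute log10(17700.0) = 4.247973
Compute 20 * 4.247973 = 84.9595
TL = 84.9595 - 47.3 = 37.66

37.66 dB


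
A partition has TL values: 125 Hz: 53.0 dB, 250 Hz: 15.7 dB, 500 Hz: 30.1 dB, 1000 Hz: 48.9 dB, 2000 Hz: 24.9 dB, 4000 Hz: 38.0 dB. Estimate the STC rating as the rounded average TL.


Given TL values at each frequency:
  125 Hz: 53.0 dB
  250 Hz: 15.7 dB
  500 Hz: 30.1 dB
  1000 Hz: 48.9 dB
  2000 Hz: 24.9 dB
  4000 Hz: 38.0 dB
Formula: STC ~ round(average of TL values)
Sum = 53.0 + 15.7 + 30.1 + 48.9 + 24.9 + 38.0 = 210.6
Average = 210.6 / 6 = 35.1
Rounded: 35

35


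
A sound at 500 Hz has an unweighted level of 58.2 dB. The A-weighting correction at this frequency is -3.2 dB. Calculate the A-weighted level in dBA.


Given values:
  SPL = 58.2 dB
  A-weighting at 500 Hz = -3.2 dB
Formula: L_A = SPL + A_weight
L_A = 58.2 + (-3.2)
L_A = 55.0

55.0 dBA


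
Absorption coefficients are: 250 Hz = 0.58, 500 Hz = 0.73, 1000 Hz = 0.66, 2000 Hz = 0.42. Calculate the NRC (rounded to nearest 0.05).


Given values:
  a_250 = 0.58, a_500 = 0.73
  a_1000 = 0.66, a_2000 = 0.42
Formula: NRC = (a250 + a500 + a1000 + a2000) / 4
Sum = 0.58 + 0.73 + 0.66 + 0.42 = 2.39
NRC = 2.39 / 4 = 0.5975
Rounded to nearest 0.05: 0.6

0.6


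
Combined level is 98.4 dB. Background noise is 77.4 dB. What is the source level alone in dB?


Given values:
  L_total = 98.4 dB, L_bg = 77.4 dB
Formula: L_source = 10 * log10(10^(L_total/10) - 10^(L_bg/10))
Convert to linear:
  10^(98.4/10) = 6918309709.1894
  10^(77.4/10) = 54954087.3858
Difference: 6918309709.1894 - 54954087.3858 = 6863355621.8036
L_source = 10 * log10(6863355621.8036) = 98.37

98.37 dB


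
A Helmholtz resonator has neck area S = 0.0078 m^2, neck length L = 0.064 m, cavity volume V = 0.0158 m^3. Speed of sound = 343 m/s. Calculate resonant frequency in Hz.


Given values:
  S = 0.0078 m^2, L = 0.064 m, V = 0.0158 m^3, c = 343 m/s
Formula: f = (c / (2*pi)) * sqrt(S / (V * L))
Compute V * L = 0.0158 * 0.064 = 0.0010112
Compute S / (V * L) = 0.0078 / 0.0010112 = 7.7136
Compute sqrt(7.7136) = 2.777337
Compute c / (2*pi) = 343 / 6.283185 = 54.590148
f = 54.590148 * 2.777337 = 151.62

151.62 Hz


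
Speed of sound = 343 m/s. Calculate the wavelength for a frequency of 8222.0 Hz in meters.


Given values:
  c = 343 m/s, f = 8222.0 Hz
Formula: lambda = c / f
lambda = 343 / 8222.0
lambda = 0.0417

0.0417 m


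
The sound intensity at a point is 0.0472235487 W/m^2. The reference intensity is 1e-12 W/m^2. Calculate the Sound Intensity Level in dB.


Given values:
  I = 0.0472235487 W/m^2
  I_ref = 1e-12 W/m^2
Formula: SIL = 10 * log10(I / I_ref)
Compute ratio: I / I_ref = 47223548700
Compute log10: log10(47223548700) = 10.674159
Multiply: SIL = 10 * 10.674159 = 106.74

106.74 dB


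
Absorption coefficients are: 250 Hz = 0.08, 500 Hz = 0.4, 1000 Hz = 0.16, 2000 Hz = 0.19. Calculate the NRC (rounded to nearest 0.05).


Given values:
  a_250 = 0.08, a_500 = 0.4
  a_1000 = 0.16, a_2000 = 0.19
Formula: NRC = (a250 + a500 + a1000 + a2000) / 4
Sum = 0.08 + 0.4 + 0.16 + 0.19 = 0.83
NRC = 0.83 / 4 = 0.2075
Rounded to nearest 0.05: 0.2

0.2


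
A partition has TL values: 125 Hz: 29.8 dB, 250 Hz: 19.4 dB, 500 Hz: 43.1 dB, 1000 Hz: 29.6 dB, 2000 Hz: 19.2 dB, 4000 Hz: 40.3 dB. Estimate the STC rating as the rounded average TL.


Given TL values at each frequency:
  125 Hz: 29.8 dB
  250 Hz: 19.4 dB
  500 Hz: 43.1 dB
  1000 Hz: 29.6 dB
  2000 Hz: 19.2 dB
  4000 Hz: 40.3 dB
Formula: STC ~ round(average of TL values)
Sum = 29.8 + 19.4 + 43.1 + 29.6 + 19.2 + 40.3 = 181.4
Average = 181.4 / 6 = 30.23
Rounded: 30

30


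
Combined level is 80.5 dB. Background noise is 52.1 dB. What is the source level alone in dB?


Given values:
  L_total = 80.5 dB, L_bg = 52.1 dB
Formula: L_source = 10 * log10(10^(L_total/10) - 10^(L_bg/10))
Convert to linear:
  10^(80.5/10) = 112201845.4302
  10^(52.1/10) = 162181.0097
Difference: 112201845.4302 - 162181.0097 = 112039664.4205
L_source = 10 * log10(112039664.4205) = 80.49

80.49 dB


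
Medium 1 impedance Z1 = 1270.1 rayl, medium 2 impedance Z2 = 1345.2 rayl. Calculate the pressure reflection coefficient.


Given values:
  Z1 = 1270.1 rayl, Z2 = 1345.2 rayl
Formula: R = (Z2 - Z1) / (Z2 + Z1)
Numerator: Z2 - Z1 = 1345.2 - 1270.1 = 75.1
Denominator: Z2 + Z1 = 1345.2 + 1270.1 = 2615.3
R = 75.1 / 2615.3 = 0.0287

0.0287


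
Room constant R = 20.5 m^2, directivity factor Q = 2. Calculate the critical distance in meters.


Given values:
  R = 20.5 m^2, Q = 2
Formula: d_c = 0.141 * sqrt(Q * R)
Compute Q * R = 2 * 20.5 = 41.0
Compute sqrt(41.0) = 6.4031
d_c = 0.141 * 6.4031 = 0.903

0.903 m


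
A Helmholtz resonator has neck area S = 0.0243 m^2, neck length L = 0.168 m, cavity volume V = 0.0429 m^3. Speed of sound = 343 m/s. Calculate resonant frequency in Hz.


Given values:
  S = 0.0243 m^2, L = 0.168 m, V = 0.0429 m^3, c = 343 m/s
Formula: f = (c / (2*pi)) * sqrt(S / (V * L))
Compute V * L = 0.0429 * 0.168 = 0.0072072
Compute S / (V * L) = 0.0243 / 0.0072072 = 3.3716
Compute sqrt(3.3716) = 1.836192
Compute c / (2*pi) = 343 / 6.283185 = 54.590148
f = 54.590148 * 1.836192 = 100.24

100.24 Hz


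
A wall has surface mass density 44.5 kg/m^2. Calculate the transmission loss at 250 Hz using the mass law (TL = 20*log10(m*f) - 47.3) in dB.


Given values:
  m = 44.5 kg/m^2, f = 250 Hz
Formula: TL = 20 * log10(m * f) - 47.3
Compute m * f = 44.5 * 250 = 11125.0
Compute log10(11125.0) = 4.0463
Compute 20 * 4.0463 = 80.926
TL = 80.926 - 47.3 = 33.63

33.63 dB


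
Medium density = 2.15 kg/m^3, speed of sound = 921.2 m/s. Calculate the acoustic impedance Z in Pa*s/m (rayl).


Given values:
  rho = 2.15 kg/m^3
  c = 921.2 m/s
Formula: Z = rho * c
Z = 2.15 * 921.2
Z = 1980.58

1980.58 rayl


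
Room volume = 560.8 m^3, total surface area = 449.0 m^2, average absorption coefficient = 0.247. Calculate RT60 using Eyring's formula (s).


Given values:
  V = 560.8 m^3, S = 449.0 m^2, alpha = 0.247
Formula: RT60 = 0.161 * V / (-S * ln(1 - alpha))
Compute ln(1 - 0.247) = ln(0.753) = -0.28369
Denominator: -449.0 * -0.28369 = 127.3768
Numerator: 0.161 * 560.8 = 90.2888
RT60 = 90.2888 / 127.3768 = 0.709

0.709 s


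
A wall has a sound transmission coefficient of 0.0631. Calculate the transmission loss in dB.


Given values:
  tau = 0.0631
Formula: TL = 10 * log10(1 / tau)
Compute 1 / tau = 1 / 0.0631 = 15.8479
Compute log10(15.8479) = 1.199972
TL = 10 * 1.199972 = 12.0

12.0 dB


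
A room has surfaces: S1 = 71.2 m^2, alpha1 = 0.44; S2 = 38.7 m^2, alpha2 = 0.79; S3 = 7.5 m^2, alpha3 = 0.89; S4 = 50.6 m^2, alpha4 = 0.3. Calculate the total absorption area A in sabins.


Given surfaces:
  Surface 1: 71.2 * 0.44 = 31.328
  Surface 2: 38.7 * 0.79 = 30.573
  Surface 3: 7.5 * 0.89 = 6.675
  Surface 4: 50.6 * 0.3 = 15.18
Formula: A = sum(Si * alpha_i)
A = 31.328 + 30.573 + 6.675 + 15.18
A = 83.76

83.76 sabins


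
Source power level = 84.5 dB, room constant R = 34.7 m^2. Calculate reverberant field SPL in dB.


Given values:
  Lw = 84.5 dB, R = 34.7 m^2
Formula: SPL = Lw + 10 * log10(4 / R)
Compute 4 / R = 4 / 34.7 = 0.115274
Compute 10 * log10(0.115274) = -9.3827
SPL = 84.5 + (-9.3827) = 75.12

75.12 dB


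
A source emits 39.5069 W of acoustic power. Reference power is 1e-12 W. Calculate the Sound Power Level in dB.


Given values:
  W = 39.5069 W
  W_ref = 1e-12 W
Formula: SWL = 10 * log10(W / W_ref)
Compute ratio: W / W_ref = 39506900000000
Compute log10: log10(39506900000000) = 13.596673
Multiply: SWL = 10 * 13.596673 = 135.97

135.97 dB


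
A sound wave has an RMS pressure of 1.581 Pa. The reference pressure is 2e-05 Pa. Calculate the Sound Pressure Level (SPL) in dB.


Given values:
  p = 1.581 Pa
  p_ref = 2e-05 Pa
Formula: SPL = 20 * log10(p / p_ref)
Compute ratio: p / p_ref = 1.581 / 2e-05 = 79050
Compute log10: log10(79050) = 4.897902
Multiply: SPL = 20 * 4.897902 = 97.96

97.96 dB


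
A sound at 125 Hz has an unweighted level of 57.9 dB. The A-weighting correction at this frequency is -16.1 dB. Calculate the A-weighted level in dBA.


Given values:
  SPL = 57.9 dB
  A-weighting at 125 Hz = -16.1 dB
Formula: L_A = SPL + A_weight
L_A = 57.9 + (-16.1)
L_A = 41.8

41.8 dBA


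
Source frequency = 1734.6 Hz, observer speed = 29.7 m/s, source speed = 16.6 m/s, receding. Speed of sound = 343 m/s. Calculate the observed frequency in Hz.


Given values:
  f_s = 1734.6 Hz, v_o = 29.7 m/s, v_s = 16.6 m/s
  Direction: receding
Formula: f_o = f_s * (c - v_o) / (c + v_s)
Numerator: c - v_o = 343 - 29.7 = 313.3
Denominator: c + v_s = 343 + 16.6 = 359.6
f_o = 1734.6 * 313.3 / 359.6 = 1511.26

1511.26 Hz


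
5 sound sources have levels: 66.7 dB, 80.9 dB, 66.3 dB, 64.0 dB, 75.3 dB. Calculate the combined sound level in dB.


Formula: L_total = 10 * log10( sum(10^(Li/10)) )
  Source 1: 10^(66.7/10) = 4677351.4129
  Source 2: 10^(80.9/10) = 123026877.0812
  Source 3: 10^(66.3/10) = 4265795.188
  Source 4: 10^(64.0/10) = 2511886.4315
  Source 5: 10^(75.3/10) = 33884415.6139
Sum of linear values = 168366325.7275
L_total = 10 * log10(168366325.7275) = 82.26

82.26 dB


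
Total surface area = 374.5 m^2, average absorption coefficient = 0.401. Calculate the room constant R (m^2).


Given values:
  S = 374.5 m^2, alpha = 0.401
Formula: R = S * alpha / (1 - alpha)
Numerator: 374.5 * 0.401 = 150.1745
Denominator: 1 - 0.401 = 0.599
R = 150.1745 / 0.599 = 250.71

250.71 m^2


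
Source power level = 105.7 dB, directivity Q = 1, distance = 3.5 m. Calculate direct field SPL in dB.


Given values:
  Lw = 105.7 dB, Q = 1, r = 3.5 m
Formula: SPL = Lw + 10 * log10(Q / (4 * pi * r^2))
Compute 4 * pi * r^2 = 4 * pi * 3.5^2 = 153.938
Compute Q / denom = 1 / 153.938 = 0.00649612
Compute 10 * log10(0.00649612) = -21.8735
SPL = 105.7 + (-21.8735) = 83.83

83.83 dB


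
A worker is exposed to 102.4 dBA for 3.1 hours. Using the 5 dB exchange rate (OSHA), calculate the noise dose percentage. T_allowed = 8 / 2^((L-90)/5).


Given values:
  L = 102.4 dBA, T = 3.1 hours
Formula: T_allowed = 8 / 2^((L - 90) / 5)
Compute exponent: (102.4 - 90) / 5 = 2.48
Compute 2^(2.48) = 5.578975
T_allowed = 8 / 5.578975 = 1.433955 hours
Dose = (T / T_allowed) * 100
Dose = (3.1 / 1.433955) * 100 = 216.19

216.19 %


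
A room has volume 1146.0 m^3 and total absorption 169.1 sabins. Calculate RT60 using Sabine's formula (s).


Given values:
  V = 1146.0 m^3
  A = 169.1 sabins
Formula: RT60 = 0.161 * V / A
Numerator: 0.161 * 1146.0 = 184.506
RT60 = 184.506 / 169.1 = 1.091

1.091 s


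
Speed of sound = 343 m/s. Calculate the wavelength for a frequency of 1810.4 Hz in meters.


Given values:
  c = 343 m/s, f = 1810.4 Hz
Formula: lambda = c / f
lambda = 343 / 1810.4
lambda = 0.1895

0.1895 m


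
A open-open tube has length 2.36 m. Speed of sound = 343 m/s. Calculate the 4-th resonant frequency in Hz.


Given values:
  Tube type: open-open, L = 2.36 m, c = 343 m/s, n = 4
Formula: f_n = n * c / (2 * L)
Compute 2 * L = 2 * 2.36 = 4.72
f = 4 * 343 / 4.72
f = 290.68

290.68 Hz


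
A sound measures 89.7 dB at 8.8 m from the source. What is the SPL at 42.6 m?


Given values:
  SPL1 = 89.7 dB, r1 = 8.8 m, r2 = 42.6 m
Formula: SPL2 = SPL1 - 20 * log10(r2 / r1)
Compute ratio: r2 / r1 = 42.6 / 8.8 = 4.8409
Compute log10: log10(4.8409) = 0.684926
Compute drop: 20 * 0.684926 = 13.6985
SPL2 = 89.7 - 13.6985 = 76.0

76.0 dB


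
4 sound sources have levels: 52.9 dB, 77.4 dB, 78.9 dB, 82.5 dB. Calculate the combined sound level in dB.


Formula: L_total = 10 * log10( sum(10^(Li/10)) )
  Source 1: 10^(52.9/10) = 194984.46
  Source 2: 10^(77.4/10) = 54954087.3858
  Source 3: 10^(78.9/10) = 77624711.6629
  Source 4: 10^(82.5/10) = 177827941.0039
Sum of linear values = 310601724.5126
L_total = 10 * log10(310601724.5126) = 84.92

84.92 dB


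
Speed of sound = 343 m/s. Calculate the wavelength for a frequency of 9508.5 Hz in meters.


Given values:
  c = 343 m/s, f = 9508.5 Hz
Formula: lambda = c / f
lambda = 343 / 9508.5
lambda = 0.0361

0.0361 m


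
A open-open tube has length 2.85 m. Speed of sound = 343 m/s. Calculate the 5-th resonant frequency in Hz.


Given values:
  Tube type: open-open, L = 2.85 m, c = 343 m/s, n = 5
Formula: f_n = n * c / (2 * L)
Compute 2 * L = 2 * 2.85 = 5.7
f = 5 * 343 / 5.7
f = 300.88

300.88 Hz


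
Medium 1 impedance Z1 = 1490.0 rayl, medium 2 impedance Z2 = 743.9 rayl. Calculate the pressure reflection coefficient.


Given values:
  Z1 = 1490.0 rayl, Z2 = 743.9 rayl
Formula: R = (Z2 - Z1) / (Z2 + Z1)
Numerator: Z2 - Z1 = 743.9 - 1490.0 = -746.1
Denominator: Z2 + Z1 = 743.9 + 1490.0 = 2233.9
R = -746.1 / 2233.9 = -0.334

-0.334


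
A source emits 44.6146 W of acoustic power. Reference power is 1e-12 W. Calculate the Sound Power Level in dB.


Given values:
  W = 44.6146 W
  W_ref = 1e-12 W
Formula: SWL = 10 * log10(W / W_ref)
Compute ratio: W / W_ref = 44614600000000
Compute log10: log10(44614600000000) = 13.649477
Multiply: SWL = 10 * 13.649477 = 136.49

136.49 dB


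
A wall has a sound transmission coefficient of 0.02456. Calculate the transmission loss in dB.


Given values:
  tau = 0.02456
Formula: TL = 10 * log10(1 / tau)
Compute 1 / tau = 1 / 0.02456 = 40.7166
Compute log10(40.7166) = 1.609772
TL = 10 * 1.609772 = 16.1

16.1 dB


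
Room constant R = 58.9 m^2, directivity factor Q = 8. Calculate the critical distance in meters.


Given values:
  R = 58.9 m^2, Q = 8
Formula: d_c = 0.141 * sqrt(Q * R)
Compute Q * R = 8 * 58.9 = 471.2
Compute sqrt(471.2) = 21.7071
d_c = 0.141 * 21.7071 = 3.061

3.061 m


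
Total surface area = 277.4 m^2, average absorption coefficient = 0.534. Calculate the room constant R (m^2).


Given values:
  S = 277.4 m^2, alpha = 0.534
Formula: R = S * alpha / (1 - alpha)
Numerator: 277.4 * 0.534 = 148.1316
Denominator: 1 - 0.534 = 0.466
R = 148.1316 / 0.466 = 317.88

317.88 m^2


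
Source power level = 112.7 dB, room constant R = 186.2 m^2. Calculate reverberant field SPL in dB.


Given values:
  Lw = 112.7 dB, R = 186.2 m^2
Formula: SPL = Lw + 10 * log10(4 / R)
Compute 4 / R = 4 / 186.2 = 0.021482
Compute 10 * log10(0.021482) = -16.6793
SPL = 112.7 + (-16.6793) = 96.02

96.02 dB


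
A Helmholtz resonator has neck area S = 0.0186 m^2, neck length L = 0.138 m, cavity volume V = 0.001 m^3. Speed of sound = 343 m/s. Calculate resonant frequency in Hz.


Given values:
  S = 0.0186 m^2, L = 0.138 m, V = 0.001 m^3, c = 343 m/s
Formula: f = (c / (2*pi)) * sqrt(S / (V * L))
Compute V * L = 0.001 * 0.138 = 0.000138
Compute S / (V * L) = 0.0186 / 0.000138 = 134.7826
Compute sqrt(134.7826) = 11.609591
Compute c / (2*pi) = 343 / 6.283185 = 54.590148
f = 54.590148 * 11.609591 = 633.77

633.77 Hz


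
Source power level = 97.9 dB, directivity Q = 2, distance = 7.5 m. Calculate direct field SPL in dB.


Given values:
  Lw = 97.9 dB, Q = 2, r = 7.5 m
Formula: SPL = Lw + 10 * log10(Q / (4 * pi * r^2))
Compute 4 * pi * r^2 = 4 * pi * 7.5^2 = 706.8583
Compute Q / denom = 2 / 706.8583 = 0.00282942
Compute 10 * log10(0.00282942) = -25.483
SPL = 97.9 + (-25.483) = 72.42

72.42 dB


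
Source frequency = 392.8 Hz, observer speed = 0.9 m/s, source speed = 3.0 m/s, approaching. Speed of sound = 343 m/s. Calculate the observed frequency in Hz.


Given values:
  f_s = 392.8 Hz, v_o = 0.9 m/s, v_s = 3.0 m/s
  Direction: approaching
Formula: f_o = f_s * (c + v_o) / (c - v_s)
Numerator: c + v_o = 343 + 0.9 = 343.9
Denominator: c - v_s = 343 - 3.0 = 340.0
f_o = 392.8 * 343.9 / 340.0 = 397.31

397.31 Hz


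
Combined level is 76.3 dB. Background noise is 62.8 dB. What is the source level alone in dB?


Given values:
  L_total = 76.3 dB, L_bg = 62.8 dB
Formula: L_source = 10 * log10(10^(L_total/10) - 10^(L_bg/10))
Convert to linear:
  10^(76.3/10) = 42657951.8802
  10^(62.8/10) = 1905460.718
Difference: 42657951.8802 - 1905460.718 = 40752491.1622
L_source = 10 * log10(40752491.1622) = 76.1

76.1 dB


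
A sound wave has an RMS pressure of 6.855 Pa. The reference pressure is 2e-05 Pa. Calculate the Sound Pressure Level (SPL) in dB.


Given values:
  p = 6.855 Pa
  p_ref = 2e-05 Pa
Formula: SPL = 20 * log10(p / p_ref)
Compute ratio: p / p_ref = 6.855 / 2e-05 = 342750
Compute log10: log10(342750) = 5.534977
Multiply: SPL = 20 * 5.534977 = 110.7

110.7 dB
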